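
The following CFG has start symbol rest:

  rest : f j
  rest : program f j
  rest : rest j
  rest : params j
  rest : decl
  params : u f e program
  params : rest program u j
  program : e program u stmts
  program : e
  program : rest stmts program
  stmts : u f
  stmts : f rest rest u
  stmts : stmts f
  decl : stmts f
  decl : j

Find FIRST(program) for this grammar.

program : e program u stmts contributes {e}.
program : e contributes {e}.
From program : rest stmts program: add FIRST(rest) = { e, f, j, u }.
Union: FIRST(program) = { e, f, j, u }.

{ e, f, j, u }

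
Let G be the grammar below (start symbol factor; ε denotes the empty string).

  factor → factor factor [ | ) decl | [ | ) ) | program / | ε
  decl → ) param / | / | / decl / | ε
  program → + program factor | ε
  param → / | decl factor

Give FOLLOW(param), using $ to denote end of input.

{ / }

In decl → ) param /: add FIRST(/) = { / }.
Union: FOLLOW(param) = { / }.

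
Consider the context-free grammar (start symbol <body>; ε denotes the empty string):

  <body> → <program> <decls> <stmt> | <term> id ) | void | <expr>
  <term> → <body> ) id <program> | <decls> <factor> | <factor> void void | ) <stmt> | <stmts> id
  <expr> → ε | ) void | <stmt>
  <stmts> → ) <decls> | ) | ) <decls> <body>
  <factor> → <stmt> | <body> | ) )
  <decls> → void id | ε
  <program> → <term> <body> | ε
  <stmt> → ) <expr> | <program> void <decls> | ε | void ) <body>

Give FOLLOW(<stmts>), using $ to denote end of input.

In <term> → <stmts> id: add FIRST(id) = { id }.
Union: FOLLOW(<stmts>) = { id }.

{ id }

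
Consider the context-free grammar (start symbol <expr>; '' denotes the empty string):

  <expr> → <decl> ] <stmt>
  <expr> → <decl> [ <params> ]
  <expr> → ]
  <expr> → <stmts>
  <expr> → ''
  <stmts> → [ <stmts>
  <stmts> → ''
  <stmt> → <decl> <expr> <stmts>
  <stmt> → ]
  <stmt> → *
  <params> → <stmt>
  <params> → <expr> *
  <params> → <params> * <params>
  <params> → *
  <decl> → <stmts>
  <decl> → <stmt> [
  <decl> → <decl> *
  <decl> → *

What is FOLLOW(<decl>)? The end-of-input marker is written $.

{ $, *, [, ] }

In <expr> → <decl> ] <stmt>: add FIRST(] <stmt>) = { ] }.
In <expr> → <decl> [ <params> ]: add FIRST([ <params> ]) = { [ }.
In <stmt> → <decl> <expr> <stmts>: add FIRST(<expr> <stmts>)\{''} = { *, [, ] }.
  Since <expr> <stmts> is nullable, also add FOLLOW(<stmt>) = { $, *, [, ] }.
In <decl> → <decl> *: add FIRST(*) = { * }.
Union: FOLLOW(<decl>) = { $, *, [, ] }.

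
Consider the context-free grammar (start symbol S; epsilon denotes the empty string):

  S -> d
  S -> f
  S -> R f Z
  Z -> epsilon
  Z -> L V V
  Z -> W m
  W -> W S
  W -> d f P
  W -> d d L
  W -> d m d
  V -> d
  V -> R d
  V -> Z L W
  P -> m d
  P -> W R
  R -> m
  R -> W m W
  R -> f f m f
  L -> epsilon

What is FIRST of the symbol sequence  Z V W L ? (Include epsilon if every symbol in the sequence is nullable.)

{ d, f, m }

Add FIRST(Z)\{epsilon} = { d, f, m }; Z is nullable, continue.
Add FIRST(V) = { d, f, m }; V is not nullable, stop.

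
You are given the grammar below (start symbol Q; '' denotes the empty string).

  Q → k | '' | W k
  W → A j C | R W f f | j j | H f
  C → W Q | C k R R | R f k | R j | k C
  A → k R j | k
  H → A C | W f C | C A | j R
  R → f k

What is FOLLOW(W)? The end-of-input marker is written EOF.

In Q → W k: add FIRST(k) = { k }.
In W → R W f f: add FIRST(f f) = { f }.
In C → W Q: add FIRST(Q)\{''} = { f, j, k }.
  Since Q is nullable, also add FOLLOW(C) = { f, j, k }.
In H → W f C: add FIRST(f C) = { f }.
Union: FOLLOW(W) = { f, j, k }.

{ f, j, k }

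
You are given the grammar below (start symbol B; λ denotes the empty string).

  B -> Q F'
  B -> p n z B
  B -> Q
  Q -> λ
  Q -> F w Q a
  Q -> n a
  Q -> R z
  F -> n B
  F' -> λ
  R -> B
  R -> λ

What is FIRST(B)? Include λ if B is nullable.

From B -> Q F': Q, F' nullable, take FIRST(Q) ∪ FIRST(F') = { n, p, z }; also λ since the whole RHS is nullable.
B -> p n z B contributes {p}.
From B -> Q: add FIRST(Q) = { n, p, z, λ } (including λ since Q is nullable).
Union: FIRST(B) = { n, p, z, λ }.

{ n, p, z, λ }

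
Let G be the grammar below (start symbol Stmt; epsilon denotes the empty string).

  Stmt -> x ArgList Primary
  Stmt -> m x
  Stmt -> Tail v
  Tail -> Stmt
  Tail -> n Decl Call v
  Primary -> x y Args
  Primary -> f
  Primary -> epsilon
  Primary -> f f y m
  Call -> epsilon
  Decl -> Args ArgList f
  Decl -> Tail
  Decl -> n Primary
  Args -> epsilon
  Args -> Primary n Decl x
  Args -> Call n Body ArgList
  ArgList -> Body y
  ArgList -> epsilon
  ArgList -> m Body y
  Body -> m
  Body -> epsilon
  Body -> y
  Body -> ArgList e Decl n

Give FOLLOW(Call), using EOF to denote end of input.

In Tail -> n Decl Call v: add FIRST(v) = { v }.
In Args -> Call n Body ArgList: add FIRST(n Body ArgList) = { n }.
Union: FOLLOW(Call) = { n, v }.

{ n, v }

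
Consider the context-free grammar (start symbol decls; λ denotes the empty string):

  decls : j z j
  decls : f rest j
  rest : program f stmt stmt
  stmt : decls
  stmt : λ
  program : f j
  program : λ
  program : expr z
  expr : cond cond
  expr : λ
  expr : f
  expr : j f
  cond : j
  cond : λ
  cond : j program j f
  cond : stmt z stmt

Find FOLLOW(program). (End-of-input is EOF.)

{ f, j }

In rest : program f stmt stmt: add FIRST(f stmt stmt) = { f }.
In cond : j program j f: add FIRST(j f) = { j }.
Union: FOLLOW(program) = { f, j }.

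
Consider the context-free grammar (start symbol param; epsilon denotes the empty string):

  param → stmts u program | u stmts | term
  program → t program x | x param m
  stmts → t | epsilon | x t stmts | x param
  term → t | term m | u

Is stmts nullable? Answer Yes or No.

Yes

stmts has an epsilon-production, so stmts ⇒ epsilon.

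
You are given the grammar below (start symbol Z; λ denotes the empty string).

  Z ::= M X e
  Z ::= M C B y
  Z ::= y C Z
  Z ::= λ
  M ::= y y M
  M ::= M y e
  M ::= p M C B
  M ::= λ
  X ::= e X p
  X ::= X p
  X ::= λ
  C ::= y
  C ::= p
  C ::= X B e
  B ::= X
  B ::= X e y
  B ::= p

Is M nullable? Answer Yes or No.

Yes

M has an λ-production, so M ⇒ λ.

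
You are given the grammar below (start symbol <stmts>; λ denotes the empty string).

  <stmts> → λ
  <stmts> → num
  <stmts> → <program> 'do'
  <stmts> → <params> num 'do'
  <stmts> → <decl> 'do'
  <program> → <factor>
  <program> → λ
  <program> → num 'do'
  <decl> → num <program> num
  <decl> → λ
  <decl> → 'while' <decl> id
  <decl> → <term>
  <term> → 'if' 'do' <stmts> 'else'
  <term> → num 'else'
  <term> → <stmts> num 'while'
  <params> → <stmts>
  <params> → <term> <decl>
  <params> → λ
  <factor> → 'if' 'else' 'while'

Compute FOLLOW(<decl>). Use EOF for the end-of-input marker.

In <stmts> → <decl> 'do': add FIRST('do') = { 'do' }.
In <decl> → 'while' <decl> id: add FIRST(id) = { id }.
In <params> → <term> <decl>: <decl> is at the end, add FOLLOW(<params>) = { num }.
Union: FOLLOW(<decl>) = { 'do', id, num }.

{ 'do', id, num }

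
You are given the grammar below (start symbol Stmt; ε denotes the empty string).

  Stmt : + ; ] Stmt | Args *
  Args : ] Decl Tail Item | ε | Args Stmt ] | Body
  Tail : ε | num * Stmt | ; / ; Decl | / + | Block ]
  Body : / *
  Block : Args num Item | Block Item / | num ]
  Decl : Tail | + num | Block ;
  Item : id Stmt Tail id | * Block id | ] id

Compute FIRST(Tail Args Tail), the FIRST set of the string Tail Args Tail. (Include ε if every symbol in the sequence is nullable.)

{ *, +, /, ;, ], num, ε }

Add FIRST(Tail)\{ε} = { *, +, /, ;, ], num }; Tail is nullable, continue.
Add FIRST(Args)\{ε} = { *, +, /, ] }; Args is nullable, continue.
Add FIRST(Tail)\{ε} = { *, +, /, ;, ], num }; Tail is nullable, continue.
Every symbol is nullable, so include ε.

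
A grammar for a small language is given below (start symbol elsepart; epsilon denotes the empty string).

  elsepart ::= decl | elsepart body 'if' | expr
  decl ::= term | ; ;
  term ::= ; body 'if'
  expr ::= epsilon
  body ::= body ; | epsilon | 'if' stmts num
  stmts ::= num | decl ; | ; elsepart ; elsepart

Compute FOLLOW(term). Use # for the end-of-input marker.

In decl ::= term: term is at the end, add FOLLOW(decl) = { #, 'if', ;, num }.
Union: FOLLOW(term) = { #, 'if', ;, num }.

{ #, 'if', ;, num }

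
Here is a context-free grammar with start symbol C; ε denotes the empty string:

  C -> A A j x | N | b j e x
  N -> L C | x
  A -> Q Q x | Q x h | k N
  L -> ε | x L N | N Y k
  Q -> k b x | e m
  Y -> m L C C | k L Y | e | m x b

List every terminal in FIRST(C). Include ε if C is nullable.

From C -> A A j x: add FIRST(A) = { e, k }.
From C -> N: add FIRST(N) = { b, e, k, x }.
C -> b j e x contributes {b}.
Union: FIRST(C) = { b, e, k, x }.

{ b, e, k, x }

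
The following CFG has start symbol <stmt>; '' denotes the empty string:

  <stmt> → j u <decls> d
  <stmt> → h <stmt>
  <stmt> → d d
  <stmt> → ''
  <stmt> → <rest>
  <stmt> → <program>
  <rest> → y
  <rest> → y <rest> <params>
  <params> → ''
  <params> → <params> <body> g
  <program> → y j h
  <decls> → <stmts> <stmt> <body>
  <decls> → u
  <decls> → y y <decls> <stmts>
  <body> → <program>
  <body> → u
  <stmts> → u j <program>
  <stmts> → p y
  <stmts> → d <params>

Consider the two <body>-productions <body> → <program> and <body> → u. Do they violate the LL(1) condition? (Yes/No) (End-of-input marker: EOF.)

FIRST(<program>) = { y } and FIRST(u) = { u }.
The FIRST sets are disjoint and neither alternative is nullable — no conflict.

No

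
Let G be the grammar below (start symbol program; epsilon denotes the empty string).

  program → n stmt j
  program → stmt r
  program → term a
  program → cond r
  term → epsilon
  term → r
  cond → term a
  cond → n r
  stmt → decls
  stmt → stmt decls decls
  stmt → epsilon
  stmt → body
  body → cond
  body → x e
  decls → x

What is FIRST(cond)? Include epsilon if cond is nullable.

From cond → term a: term nullable, take FIRST(term) ∪ {a} = { a, r }.
cond → n r contributes {n}.
Union: FIRST(cond) = { a, n, r }.

{ a, n, r }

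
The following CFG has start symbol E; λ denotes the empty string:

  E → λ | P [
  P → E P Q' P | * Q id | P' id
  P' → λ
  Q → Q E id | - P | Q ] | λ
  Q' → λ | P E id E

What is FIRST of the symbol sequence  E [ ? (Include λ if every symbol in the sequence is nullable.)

{ *, [, id }

Add FIRST(E)\{λ} = { *, id }; E is nullable, continue.
[ is a terminal; add {[} and stop.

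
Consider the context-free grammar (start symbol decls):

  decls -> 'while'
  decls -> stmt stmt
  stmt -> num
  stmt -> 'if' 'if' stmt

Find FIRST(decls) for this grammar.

{ 'if', 'while', num }

decls -> 'while' contributes {'while'}.
From decls -> stmt stmt: add FIRST(stmt) = { 'if', num }.
Union: FIRST(decls) = { 'if', 'while', num }.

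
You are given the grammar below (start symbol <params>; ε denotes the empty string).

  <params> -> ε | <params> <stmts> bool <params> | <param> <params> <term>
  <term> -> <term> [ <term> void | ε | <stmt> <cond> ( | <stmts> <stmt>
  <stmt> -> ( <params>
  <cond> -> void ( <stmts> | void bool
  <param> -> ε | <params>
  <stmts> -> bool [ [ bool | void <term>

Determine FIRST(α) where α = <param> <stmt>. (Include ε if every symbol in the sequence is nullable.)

Add FIRST(<param>)\{ε} = { (, [, bool, void }; <param> is nullable, continue.
Add FIRST(<stmt>) = { ( }; <stmt> is not nullable, stop.

{ (, [, bool, void }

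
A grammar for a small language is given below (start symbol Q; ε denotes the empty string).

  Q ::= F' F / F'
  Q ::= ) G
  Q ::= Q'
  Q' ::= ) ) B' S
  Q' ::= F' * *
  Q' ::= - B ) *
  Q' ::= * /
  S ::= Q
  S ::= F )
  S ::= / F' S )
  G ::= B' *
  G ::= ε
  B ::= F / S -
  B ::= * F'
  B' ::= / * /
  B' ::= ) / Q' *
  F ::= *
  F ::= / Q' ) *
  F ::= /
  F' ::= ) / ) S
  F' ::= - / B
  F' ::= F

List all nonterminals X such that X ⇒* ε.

Directly nullable (have an ε-production): G.
No other nonterminal has a production whose RHS symbols are all nullable.

{ G }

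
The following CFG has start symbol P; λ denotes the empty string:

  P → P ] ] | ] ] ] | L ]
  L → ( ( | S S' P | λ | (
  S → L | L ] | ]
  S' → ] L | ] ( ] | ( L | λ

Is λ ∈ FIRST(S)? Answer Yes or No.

Yes

S → L and each of L is nullable, so S ⇒* λ.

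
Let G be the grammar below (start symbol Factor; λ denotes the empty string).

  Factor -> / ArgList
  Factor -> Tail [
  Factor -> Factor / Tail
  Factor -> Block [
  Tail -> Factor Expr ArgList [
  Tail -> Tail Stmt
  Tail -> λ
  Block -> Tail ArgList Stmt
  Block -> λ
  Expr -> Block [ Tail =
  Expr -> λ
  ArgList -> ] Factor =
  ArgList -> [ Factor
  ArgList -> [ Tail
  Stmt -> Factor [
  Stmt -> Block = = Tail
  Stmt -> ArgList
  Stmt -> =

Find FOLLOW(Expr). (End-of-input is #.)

{ [, ] }

In Tail -> Factor Expr ArgList [: add FIRST(ArgList [) = { [, ] }.
Union: FOLLOW(Expr) = { [, ] }.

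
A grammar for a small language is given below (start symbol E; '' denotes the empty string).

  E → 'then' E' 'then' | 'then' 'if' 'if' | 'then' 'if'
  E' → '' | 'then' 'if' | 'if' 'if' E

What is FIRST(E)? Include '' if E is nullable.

E → 'then' E' 'then' contributes {'then'}.
E → 'then' 'if' 'if' contributes {'then'}.
E → 'then' 'if' contributes {'then'}.
Union: FIRST(E) = { 'then' }.

{ 'then' }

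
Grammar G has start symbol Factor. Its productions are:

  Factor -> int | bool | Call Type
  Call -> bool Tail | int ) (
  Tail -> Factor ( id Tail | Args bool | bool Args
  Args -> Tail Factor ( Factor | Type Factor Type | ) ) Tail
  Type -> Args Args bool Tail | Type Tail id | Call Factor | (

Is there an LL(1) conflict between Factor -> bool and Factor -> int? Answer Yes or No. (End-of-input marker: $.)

No

FIRST(bool) = { bool } and FIRST(int) = { int }.
The FIRST sets are disjoint and neither alternative is nullable — no conflict.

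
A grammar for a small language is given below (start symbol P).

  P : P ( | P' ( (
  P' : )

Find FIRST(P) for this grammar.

From P : P (: add FIRST(P) = { ) }.
From P : P' ( (: add FIRST(P') = { ) }.
Union: FIRST(P) = { ) }.

{ ) }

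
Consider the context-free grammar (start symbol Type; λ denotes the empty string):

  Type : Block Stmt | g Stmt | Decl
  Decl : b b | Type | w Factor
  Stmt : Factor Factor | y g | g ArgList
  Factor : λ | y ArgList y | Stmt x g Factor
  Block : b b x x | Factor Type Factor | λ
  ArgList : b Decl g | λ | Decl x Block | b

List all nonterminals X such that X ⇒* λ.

Directly nullable (have an λ-production): Factor, Block, ArgList.
Decl : Type with every symbol nullable, so Decl is nullable.
Type : Block Stmt with every symbol nullable, so Type is nullable.
Stmt : Factor Factor with every symbol nullable, so Stmt is nullable.

{ ArgList, Block, Decl, Factor, Stmt, Type }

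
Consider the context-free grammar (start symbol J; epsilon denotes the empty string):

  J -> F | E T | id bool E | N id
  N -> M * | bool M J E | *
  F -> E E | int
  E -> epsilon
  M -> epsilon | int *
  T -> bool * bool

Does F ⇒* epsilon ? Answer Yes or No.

Yes

F -> E E and each of E, E is nullable, so F ⇒* epsilon.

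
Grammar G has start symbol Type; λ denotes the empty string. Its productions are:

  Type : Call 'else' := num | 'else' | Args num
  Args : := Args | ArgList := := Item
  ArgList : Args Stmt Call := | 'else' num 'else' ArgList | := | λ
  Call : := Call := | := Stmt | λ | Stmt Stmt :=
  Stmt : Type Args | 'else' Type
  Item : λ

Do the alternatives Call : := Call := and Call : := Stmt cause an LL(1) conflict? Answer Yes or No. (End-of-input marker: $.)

Yes

FIRST(:= Call :=) = { := } and FIRST(:= Stmt) = { := }.
Both contain :=, so the two alternatives are not disjoint — LL(1) conflict.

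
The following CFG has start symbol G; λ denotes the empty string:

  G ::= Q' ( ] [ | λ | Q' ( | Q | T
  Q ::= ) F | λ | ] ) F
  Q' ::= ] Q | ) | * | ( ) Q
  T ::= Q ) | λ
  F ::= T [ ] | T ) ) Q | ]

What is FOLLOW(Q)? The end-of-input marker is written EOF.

{ EOF, (, ) }

In G ::= Q: Q is at the end, add FOLLOW(G) = { EOF }.
In Q' ::= ] Q: Q is at the end, add FOLLOW(Q') = { ( }.
In Q' ::= ( ) Q: Q is at the end, add FOLLOW(Q') = { ( }.
In T ::= Q ): add FIRST()) = { ) }.
In F ::= T ) ) Q: Q is at the end, add FOLLOW(F) = { EOF, (, ) }.
Union: FOLLOW(Q) = { EOF, (, ) }.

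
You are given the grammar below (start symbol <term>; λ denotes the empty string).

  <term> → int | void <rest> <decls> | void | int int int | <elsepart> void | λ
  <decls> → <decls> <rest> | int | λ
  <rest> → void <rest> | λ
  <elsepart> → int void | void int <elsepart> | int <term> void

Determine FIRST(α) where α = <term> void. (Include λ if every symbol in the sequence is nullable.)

{ int, void }

Add FIRST(<term>)\{λ} = { int, void }; <term> is nullable, continue.
void is a terminal; add {void} and stop.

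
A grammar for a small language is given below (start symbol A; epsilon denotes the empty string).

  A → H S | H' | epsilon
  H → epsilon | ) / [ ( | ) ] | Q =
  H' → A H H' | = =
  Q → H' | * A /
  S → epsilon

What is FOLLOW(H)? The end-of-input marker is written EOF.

In A → H S: add FIRST(S)\{epsilon} = {  }.
  Since S is nullable, also add FOLLOW(A) = { EOF, ), *, /, = }.
In H' → A H H': add FIRST(H') = { ), *, = }.
Union: FOLLOW(H) = { EOF, ), *, /, = }.

{ EOF, ), *, /, = }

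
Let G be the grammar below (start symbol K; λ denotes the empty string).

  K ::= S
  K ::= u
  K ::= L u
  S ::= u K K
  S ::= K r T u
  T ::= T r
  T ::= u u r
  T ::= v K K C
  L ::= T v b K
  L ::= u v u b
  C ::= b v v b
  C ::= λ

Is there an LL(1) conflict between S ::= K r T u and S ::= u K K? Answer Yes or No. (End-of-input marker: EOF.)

FIRST(K r T u) = { u, v } and FIRST(u K K) = { u }.
Both contain u, so the two alternatives are not disjoint — LL(1) conflict.

Yes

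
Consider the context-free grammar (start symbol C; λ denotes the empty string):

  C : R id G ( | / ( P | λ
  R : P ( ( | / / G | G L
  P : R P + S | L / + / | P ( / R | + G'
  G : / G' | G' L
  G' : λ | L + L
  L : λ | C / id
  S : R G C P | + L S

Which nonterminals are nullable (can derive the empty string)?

Directly nullable (have an λ-production): C, G', L.
G : G' L with every symbol nullable, so G is nullable.
R : G L with every symbol nullable, so R is nullable.
No other nonterminal has a production whose RHS symbols are all nullable.

{ C, G, G', L, R }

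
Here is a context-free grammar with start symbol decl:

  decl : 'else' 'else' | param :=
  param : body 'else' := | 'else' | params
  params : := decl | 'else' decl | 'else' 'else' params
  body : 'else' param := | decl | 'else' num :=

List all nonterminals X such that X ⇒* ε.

{ } (none)

No nonterminal has an empty production or an RHS whose symbols are all nullable.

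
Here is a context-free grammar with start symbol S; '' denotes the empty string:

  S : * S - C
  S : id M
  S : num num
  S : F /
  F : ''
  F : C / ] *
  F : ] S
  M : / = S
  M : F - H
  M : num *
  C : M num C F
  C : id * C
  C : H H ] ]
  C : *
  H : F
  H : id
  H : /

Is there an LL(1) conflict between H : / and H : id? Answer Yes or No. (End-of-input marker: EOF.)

No

FIRST(/) = { / } and FIRST(id) = { id }.
The FIRST sets are disjoint and neither alternative is nullable — no conflict.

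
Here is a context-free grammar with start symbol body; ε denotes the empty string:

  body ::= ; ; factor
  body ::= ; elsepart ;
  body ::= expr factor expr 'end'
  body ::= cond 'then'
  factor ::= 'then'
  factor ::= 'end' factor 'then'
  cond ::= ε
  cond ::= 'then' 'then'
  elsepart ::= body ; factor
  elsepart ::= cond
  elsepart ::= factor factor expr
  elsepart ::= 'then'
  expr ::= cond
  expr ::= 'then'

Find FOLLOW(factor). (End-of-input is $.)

In body ::= ; ; factor: factor is at the end, add FOLLOW(body) = { $, ; }.
In body ::= expr factor expr 'end': add FIRST(expr 'end') = { 'end', 'then' }.
In factor ::= 'end' factor 'then': add FIRST('then') = { 'then' }.
In elsepart ::= body ; factor: factor is at the end, add FOLLOW(elsepart) = { ; }.
In elsepart ::= factor factor expr: add FIRST(factor expr) = { 'end', 'then' }.
In elsepart ::= factor factor expr: add FIRST(expr)\{ε} = { 'then' }.
  Since expr is nullable, also add FOLLOW(elsepart) = { ; }.
Union: FOLLOW(factor) = { $, 'end', 'then', ; }.

{ $, 'end', 'then', ; }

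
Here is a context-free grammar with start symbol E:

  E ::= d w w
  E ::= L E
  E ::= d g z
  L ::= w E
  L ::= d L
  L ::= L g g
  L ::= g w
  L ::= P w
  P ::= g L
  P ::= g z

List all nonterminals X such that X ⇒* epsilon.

{ } (none)

No nonterminal has an empty production or an RHS whose symbols are all nullable.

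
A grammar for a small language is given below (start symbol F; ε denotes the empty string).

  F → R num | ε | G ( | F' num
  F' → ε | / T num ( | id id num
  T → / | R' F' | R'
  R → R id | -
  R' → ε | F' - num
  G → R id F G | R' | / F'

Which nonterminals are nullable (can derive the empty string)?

Directly nullable (have an ε-production): F, F', R'.
G → R' with every symbol nullable, so G is nullable.
T → R' F' with every symbol nullable, so T is nullable.
No other nonterminal has a production whose RHS symbols are all nullable.

{ F, F', G, R', T }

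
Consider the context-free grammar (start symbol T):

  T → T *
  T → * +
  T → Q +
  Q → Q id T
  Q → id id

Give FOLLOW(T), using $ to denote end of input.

{ $, *, +, id }

T is the start symbol, so $ ∈ FOLLOW(T).
In T → T *: add FIRST(*) = { * }.
In Q → Q id T: T is at the end, add FOLLOW(Q) = { +, id }.
Union: FOLLOW(T) = { $, *, +, id }.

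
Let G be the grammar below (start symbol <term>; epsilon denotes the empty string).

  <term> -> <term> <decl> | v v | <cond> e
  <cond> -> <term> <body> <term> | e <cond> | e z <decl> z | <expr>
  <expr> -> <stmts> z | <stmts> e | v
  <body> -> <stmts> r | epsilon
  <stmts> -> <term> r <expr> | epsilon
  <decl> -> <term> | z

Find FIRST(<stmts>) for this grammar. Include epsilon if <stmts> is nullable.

From <stmts> -> <term> r <expr>: add FIRST(<term>) = { e, v, z }.
<stmts> -> epsilon contributes epsilon.
Union: FIRST(<stmts>) = { e, v, z, epsilon }.

{ e, v, z, epsilon }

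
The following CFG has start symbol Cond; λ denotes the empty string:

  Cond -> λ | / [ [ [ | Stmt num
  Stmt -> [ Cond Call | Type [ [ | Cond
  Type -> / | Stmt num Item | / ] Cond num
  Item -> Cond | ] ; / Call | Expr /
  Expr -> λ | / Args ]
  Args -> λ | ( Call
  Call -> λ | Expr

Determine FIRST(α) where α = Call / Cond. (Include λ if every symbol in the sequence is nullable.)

{ / }

Add FIRST(Call)\{λ} = { / }; Call is nullable, continue.
/ is a terminal; add {/} and stop.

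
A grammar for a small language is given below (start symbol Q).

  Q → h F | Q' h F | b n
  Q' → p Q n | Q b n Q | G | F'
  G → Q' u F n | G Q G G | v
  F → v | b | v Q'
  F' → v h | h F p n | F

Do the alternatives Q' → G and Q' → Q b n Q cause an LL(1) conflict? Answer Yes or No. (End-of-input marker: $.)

FIRST(G) = { b, h, p, v } and FIRST(Q b n Q) = { b, h, p, v }.
Both contain b, so the two alternatives are not disjoint — LL(1) conflict.

Yes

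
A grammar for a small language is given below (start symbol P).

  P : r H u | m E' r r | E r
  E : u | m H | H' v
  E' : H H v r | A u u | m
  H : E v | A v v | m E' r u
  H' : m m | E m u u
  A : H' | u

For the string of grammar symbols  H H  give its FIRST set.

{ m, u }

Add FIRST(H) = { m, u }; H is not nullable, stop.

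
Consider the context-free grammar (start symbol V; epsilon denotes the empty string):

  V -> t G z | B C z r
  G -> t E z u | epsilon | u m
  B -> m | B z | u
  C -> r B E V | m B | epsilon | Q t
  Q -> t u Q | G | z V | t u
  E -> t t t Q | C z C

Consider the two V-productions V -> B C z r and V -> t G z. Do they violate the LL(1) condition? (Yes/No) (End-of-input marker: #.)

No

FIRST(B C z r) = { m, u } and FIRST(t G z) = { t }.
The FIRST sets are disjoint and neither alternative is nullable — no conflict.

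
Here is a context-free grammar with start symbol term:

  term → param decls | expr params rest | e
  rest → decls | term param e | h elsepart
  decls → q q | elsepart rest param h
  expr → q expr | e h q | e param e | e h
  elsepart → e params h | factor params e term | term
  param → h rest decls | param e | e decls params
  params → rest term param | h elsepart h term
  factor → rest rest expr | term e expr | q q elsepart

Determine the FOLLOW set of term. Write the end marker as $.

term is the start symbol, so $ ∈ FOLLOW(term).
In rest → term param e: add FIRST(param e) = { e, h }.
In elsepart → factor params e term: term is at the end, add FOLLOW(elsepart) = { $, e, h, q }.
In elsepart → term: term is at the end, add FOLLOW(elsepart) = { $, e, h, q }.
In params → rest term param: add FIRST(param) = { e, h }.
In params → h elsepart h term: term is at the end, add FOLLOW(params) = { e, h, q }.
In factor → term e expr: add FIRST(e expr) = { e }.
Union: FOLLOW(term) = { $, e, h, q }.

{ $, e, h, q }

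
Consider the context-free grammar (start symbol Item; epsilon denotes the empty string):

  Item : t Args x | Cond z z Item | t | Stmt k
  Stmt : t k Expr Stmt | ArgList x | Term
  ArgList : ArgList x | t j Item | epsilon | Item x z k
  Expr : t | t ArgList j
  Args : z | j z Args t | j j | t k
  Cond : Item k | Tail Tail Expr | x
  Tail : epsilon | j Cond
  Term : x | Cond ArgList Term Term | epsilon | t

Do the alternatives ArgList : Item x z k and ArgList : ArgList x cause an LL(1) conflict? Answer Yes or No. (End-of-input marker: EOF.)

FIRST(Item x z k) = { j, k, t, x } and FIRST(ArgList x) = { j, k, t, x }.
Both contain j, so the two alternatives are not disjoint — LL(1) conflict.

Yes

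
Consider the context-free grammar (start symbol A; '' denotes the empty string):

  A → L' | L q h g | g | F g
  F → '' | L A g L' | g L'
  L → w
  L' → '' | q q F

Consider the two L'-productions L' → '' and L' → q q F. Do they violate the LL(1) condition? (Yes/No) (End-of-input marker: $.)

No

FIRST('') = { '' } and FIRST(q q F) = { q }.
The first is nullable but FOLLOW(L') = { $, g } is disjoint from FIRST of the second.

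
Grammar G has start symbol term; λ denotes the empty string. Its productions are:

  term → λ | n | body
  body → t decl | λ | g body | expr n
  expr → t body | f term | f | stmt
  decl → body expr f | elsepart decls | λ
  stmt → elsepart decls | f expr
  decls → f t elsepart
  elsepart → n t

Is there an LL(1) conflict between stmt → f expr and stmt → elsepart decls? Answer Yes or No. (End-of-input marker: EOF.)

No

FIRST(f expr) = { f } and FIRST(elsepart decls) = { n }.
The FIRST sets are disjoint and neither alternative is nullable — no conflict.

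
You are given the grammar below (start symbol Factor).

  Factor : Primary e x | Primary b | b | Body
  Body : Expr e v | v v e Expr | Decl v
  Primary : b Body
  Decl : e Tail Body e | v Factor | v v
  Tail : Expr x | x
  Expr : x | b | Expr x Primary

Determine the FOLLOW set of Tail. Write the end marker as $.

{ b, e, v, x }

In Decl : e Tail Body e: add FIRST(Body e) = { b, e, v, x }.
Union: FOLLOW(Tail) = { b, e, v, x }.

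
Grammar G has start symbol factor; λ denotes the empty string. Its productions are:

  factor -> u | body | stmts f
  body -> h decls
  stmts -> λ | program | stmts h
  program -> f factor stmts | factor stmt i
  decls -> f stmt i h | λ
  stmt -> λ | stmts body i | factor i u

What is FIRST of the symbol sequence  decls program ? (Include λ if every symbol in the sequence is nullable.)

{ f, h, u }

Add FIRST(decls)\{λ} = { f }; decls is nullable, continue.
Add FIRST(program) = { f, h, u }; program is not nullable, stop.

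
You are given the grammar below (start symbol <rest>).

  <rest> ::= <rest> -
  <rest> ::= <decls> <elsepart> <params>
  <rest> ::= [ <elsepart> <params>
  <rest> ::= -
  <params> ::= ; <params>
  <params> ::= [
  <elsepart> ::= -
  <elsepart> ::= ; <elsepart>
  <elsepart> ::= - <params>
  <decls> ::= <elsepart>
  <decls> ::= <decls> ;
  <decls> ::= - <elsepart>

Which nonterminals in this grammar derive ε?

{ } (none)

No nonterminal has an empty production or an RHS whose symbols are all nullable.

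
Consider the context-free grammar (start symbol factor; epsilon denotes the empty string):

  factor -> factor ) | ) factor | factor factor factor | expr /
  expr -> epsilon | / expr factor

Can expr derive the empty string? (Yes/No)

expr has an epsilon-production, so expr ⇒ epsilon.

Yes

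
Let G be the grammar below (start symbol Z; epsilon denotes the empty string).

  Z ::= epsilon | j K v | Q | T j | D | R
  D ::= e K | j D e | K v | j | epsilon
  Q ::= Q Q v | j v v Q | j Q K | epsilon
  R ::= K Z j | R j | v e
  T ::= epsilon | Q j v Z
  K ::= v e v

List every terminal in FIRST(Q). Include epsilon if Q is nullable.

From Q ::= Q Q v: Q, Q nullable, take FIRST(Q) ∪ FIRST(Q) ∪ {v} = { j, v }.
Q ::= j v v Q contributes {j}.
Q ::= j Q K contributes {j}.
Q ::= epsilon contributes epsilon.
Union: FIRST(Q) = { j, v, epsilon }.

{ j, v, epsilon }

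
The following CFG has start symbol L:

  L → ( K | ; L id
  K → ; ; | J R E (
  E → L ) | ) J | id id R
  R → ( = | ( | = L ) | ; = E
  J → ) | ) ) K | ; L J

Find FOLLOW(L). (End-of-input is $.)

{ $, ), ;, id }

L is the start symbol, so $ ∈ FOLLOW(L).
In L → ; L id: add FIRST(id) = { id }.
In E → L ): add FIRST()) = { ) }.
In R → = L ): add FIRST()) = { ) }.
In J → ; L J: add FIRST(J) = { ), ; }.
Union: FOLLOW(L) = { $, ), ;, id }.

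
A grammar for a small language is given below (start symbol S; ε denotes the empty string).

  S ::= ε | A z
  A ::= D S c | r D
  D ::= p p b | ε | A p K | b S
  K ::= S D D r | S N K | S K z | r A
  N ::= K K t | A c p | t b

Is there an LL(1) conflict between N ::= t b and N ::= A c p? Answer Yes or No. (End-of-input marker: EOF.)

No

FIRST(t b) = { t } and FIRST(A c p) = { b, c, p, r }.
The FIRST sets are disjoint and neither alternative is nullable — no conflict.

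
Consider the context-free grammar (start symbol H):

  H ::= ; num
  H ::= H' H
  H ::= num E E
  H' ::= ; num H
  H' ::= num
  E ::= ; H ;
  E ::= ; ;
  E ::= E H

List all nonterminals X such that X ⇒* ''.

{ } (none)

No nonterminal has an empty production or an RHS whose symbols are all nullable.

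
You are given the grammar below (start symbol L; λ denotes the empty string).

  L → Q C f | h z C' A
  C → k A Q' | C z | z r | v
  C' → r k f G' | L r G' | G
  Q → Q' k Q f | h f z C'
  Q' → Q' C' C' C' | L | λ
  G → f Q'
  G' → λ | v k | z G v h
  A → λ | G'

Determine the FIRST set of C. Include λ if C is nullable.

C → k A Q' contributes {k}.
From C → C z: add FIRST(C) = { k, v, z }.
C → z r contributes {z}.
C → v contributes {v}.
Union: FIRST(C) = { k, v, z }.

{ k, v, z }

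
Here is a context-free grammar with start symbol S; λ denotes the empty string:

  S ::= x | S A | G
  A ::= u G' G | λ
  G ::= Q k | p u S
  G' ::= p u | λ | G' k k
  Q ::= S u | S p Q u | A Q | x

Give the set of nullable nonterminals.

Directly nullable (have an λ-production): A, G'.
No other nonterminal has a production whose RHS symbols are all nullable.

{ A, G' }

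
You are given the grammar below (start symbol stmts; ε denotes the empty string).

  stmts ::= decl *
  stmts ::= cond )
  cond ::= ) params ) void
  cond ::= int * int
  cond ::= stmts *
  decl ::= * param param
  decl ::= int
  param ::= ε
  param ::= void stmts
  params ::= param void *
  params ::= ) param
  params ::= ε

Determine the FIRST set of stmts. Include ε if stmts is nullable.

{ ), *, int }

From stmts ::= decl *: add FIRST(decl) = { *, int }.
From stmts ::= cond ): add FIRST(cond) = { ), *, int }.
Union: FIRST(stmts) = { ), *, int }.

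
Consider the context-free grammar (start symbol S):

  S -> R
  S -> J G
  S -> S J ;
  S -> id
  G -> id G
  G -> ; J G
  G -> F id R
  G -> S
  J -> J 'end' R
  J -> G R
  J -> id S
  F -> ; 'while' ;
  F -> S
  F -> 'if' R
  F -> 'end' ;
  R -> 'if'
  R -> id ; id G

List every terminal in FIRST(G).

{ 'end', 'if', ;, id }

G -> id G contributes {id}.
G -> ; J G contributes {;}.
From G -> F id R: add FIRST(F) = { 'end', 'if', ;, id }.
From G -> S: add FIRST(S) = { 'end', 'if', ;, id }.
Union: FIRST(G) = { 'end', 'if', ;, id }.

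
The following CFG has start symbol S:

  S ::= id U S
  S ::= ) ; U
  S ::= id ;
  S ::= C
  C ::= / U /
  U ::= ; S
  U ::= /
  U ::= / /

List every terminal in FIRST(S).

{ ), /, id }

S ::= id U S contributes {id}.
S ::= ) ; U contributes {)}.
S ::= id ; contributes {id}.
From S ::= C: add FIRST(C) = { / }.
Union: FIRST(S) = { ), /, id }.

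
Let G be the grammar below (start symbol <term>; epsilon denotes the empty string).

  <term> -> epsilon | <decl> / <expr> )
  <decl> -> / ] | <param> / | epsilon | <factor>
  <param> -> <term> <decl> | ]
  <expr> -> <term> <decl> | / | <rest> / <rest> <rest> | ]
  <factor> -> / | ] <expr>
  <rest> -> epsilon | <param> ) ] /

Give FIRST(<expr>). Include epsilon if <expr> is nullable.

From <expr> -> <term> <decl>: <term>, <decl> nullable, take FIRST(<term>) ∪ FIRST(<decl>) = { /, ] }; also epsilon since the whole RHS is nullable.
<expr> -> / contributes {/}.
From <expr> -> <rest> / <rest> <rest>: <rest> nullable, take FIRST(<rest>) ∪ {/} = { ), /, ] }.
<expr> -> ] contributes {]}.
Union: FIRST(<expr>) = { ), /, ], epsilon }.

{ ), /, ], epsilon }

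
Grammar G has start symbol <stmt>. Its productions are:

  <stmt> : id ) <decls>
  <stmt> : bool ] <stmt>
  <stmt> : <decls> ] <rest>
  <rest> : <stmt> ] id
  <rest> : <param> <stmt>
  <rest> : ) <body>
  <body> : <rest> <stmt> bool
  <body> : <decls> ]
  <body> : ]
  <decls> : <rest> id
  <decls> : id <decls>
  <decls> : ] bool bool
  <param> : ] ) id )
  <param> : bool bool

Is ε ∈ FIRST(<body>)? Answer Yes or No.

No nonterminal in this grammar is nullable.
No production of <body> has an RHS whose symbols are all nullable, so <body> is not nullable.

No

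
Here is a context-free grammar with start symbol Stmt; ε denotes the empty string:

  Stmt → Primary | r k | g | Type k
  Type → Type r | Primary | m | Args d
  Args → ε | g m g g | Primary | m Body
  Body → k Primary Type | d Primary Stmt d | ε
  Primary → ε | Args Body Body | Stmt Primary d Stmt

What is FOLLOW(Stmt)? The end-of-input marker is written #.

{ #, d, g, k, m, r }

Stmt is the start symbol, so # ∈ FOLLOW(Stmt).
In Body → d Primary Stmt d: add FIRST(d) = { d }.
In Primary → Stmt Primary d Stmt: add FIRST(Primary d Stmt) = { d, g, k, m, r }.
In Primary → Stmt Primary d Stmt: Stmt is at the end, add FOLLOW(Primary) = { #, d, g, k, m, r }.
Union: FOLLOW(Stmt) = { #, d, g, k, m, r }.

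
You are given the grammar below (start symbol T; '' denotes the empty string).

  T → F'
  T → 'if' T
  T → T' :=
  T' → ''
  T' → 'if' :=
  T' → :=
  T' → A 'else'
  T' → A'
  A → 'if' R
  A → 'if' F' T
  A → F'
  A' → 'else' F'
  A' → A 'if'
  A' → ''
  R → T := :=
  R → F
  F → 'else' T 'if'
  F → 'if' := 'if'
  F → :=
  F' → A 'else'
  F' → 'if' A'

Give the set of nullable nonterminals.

{ A', T' }

Directly nullable (have an ''-production): T', A'.
No other nonterminal has a production whose RHS symbols are all nullable.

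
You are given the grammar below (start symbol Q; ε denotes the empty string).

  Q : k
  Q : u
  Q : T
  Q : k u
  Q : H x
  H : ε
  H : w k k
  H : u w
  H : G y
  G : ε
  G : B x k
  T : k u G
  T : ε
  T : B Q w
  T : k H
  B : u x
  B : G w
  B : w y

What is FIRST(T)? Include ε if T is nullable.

{ k, u, w, ε }

T : k u G contributes {k}.
T : ε contributes ε.
From T : B Q w: add FIRST(B) = { u, w }.
T : k H contributes {k}.
Union: FIRST(T) = { k, u, w, ε }.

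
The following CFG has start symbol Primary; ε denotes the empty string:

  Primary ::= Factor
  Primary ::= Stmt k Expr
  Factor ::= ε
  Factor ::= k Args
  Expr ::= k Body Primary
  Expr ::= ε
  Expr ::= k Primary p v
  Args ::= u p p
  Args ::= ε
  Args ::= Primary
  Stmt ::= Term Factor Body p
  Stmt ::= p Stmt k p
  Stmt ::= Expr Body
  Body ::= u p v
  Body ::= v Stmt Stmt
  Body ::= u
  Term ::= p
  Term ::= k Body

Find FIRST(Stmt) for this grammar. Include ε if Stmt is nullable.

{ k, p, u, v }

From Stmt ::= Term Factor Body p: add FIRST(Term) = { k, p }.
Stmt ::= p Stmt k p contributes {p}.
From Stmt ::= Expr Body: Expr nullable, take FIRST(Expr) ∪ FIRST(Body) = { k, u, v }.
Union: FIRST(Stmt) = { k, p, u, v }.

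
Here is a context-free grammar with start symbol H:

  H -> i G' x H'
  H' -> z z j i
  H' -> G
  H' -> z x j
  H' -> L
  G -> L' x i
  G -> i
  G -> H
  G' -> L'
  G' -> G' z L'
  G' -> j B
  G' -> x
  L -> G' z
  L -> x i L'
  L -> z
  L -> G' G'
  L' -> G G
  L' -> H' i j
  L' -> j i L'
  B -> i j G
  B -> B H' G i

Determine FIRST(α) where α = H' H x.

Add FIRST(H') = { i, j, x, z }; H' is not nullable, stop.

{ i, j, x, z }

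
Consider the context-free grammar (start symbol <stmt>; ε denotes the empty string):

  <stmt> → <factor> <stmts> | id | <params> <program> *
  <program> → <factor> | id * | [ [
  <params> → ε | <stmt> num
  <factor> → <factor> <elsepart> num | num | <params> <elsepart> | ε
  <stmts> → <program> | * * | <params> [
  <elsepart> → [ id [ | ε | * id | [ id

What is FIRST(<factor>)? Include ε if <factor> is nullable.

From <factor> → <factor> <elsepart> num: <factor>, <elsepart> nullable, take FIRST(<factor>) ∪ FIRST(<elsepart>) ∪ {num} = { *, [, id, num }.
<factor> → num contributes {num}.
From <factor> → <params> <elsepart>: <params>, <elsepart> nullable, take FIRST(<params>) ∪ FIRST(<elsepart>) = { *, [, id, num }; also ε since the whole RHS is nullable.
<factor> → ε contributes ε.
Union: FIRST(<factor>) = { *, [, id, num, ε }.

{ *, [, id, num, ε }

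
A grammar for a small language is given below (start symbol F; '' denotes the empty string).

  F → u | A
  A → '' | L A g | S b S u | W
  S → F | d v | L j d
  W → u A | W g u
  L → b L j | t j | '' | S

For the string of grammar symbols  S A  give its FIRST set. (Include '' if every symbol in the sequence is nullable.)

{ b, d, g, j, t, u, '' }

Add FIRST(S)\{''} = { b, d, g, j, t, u }; S is nullable, continue.
Add FIRST(A)\{''} = { b, d, g, j, t, u }; A is nullable, continue.
Every symbol is nullable, so include ''.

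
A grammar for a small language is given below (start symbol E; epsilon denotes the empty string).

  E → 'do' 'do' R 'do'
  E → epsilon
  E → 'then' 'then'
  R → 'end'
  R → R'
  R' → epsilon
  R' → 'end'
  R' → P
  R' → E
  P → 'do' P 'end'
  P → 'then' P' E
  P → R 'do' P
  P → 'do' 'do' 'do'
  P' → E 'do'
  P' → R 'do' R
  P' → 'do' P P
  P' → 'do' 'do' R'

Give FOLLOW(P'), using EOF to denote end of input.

{ 'do', 'end', 'then' }

In P → 'then' P' E: add FIRST(E)\{epsilon} = { 'do', 'then' }.
  Since E is nullable, also add FOLLOW(P) = { 'do', 'end', 'then' }.
Union: FOLLOW(P') = { 'do', 'end', 'then' }.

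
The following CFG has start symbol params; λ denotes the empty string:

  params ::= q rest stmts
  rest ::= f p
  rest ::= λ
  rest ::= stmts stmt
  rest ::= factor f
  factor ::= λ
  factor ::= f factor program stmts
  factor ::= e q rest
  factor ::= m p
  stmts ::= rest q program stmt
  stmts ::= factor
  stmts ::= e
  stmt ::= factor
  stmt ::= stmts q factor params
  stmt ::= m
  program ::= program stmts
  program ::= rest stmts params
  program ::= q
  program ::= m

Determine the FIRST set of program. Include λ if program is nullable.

{ e, f, m, q }

From program ::= program stmts: add FIRST(program) = { e, f, m, q }.
From program ::= rest stmts params: rest, stmts nullable, take FIRST(rest) ∪ FIRST(stmts) ∪ FIRST(params) = { e, f, m, q }.
program ::= q contributes {q}.
program ::= m contributes {m}.
Union: FIRST(program) = { e, f, m, q }.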